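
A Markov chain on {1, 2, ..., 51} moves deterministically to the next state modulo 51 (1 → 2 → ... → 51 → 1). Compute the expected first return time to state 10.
E[T_10 | X_0 = 10] = 51

The chain cycles deterministically, so starting at state 10 it returns in exactly 51 steps. Equivalently, the stationary distribution is uniform π_j = 1/51 for every state j, so by Kac's formula E[T_10] = 1/π_10 = 51.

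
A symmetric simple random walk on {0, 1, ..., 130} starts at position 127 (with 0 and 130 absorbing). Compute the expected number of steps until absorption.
E[τ | X_0 = 127] = 381

Let v_k = E[τ | X_0 = k]. Boundary: v_0 = v_130 = 0. Recurrence: v_k = 1 + (v_{k-1} + v_{k+1})/2 for 1 ≤ k ≤ 129. The particular solution to v_k − (v_{k-1} + v_{k+1})/2 = 1 is v_k = −k^2. Adding homogeneous solution A + B k and matching boundaries gives v_k = k (130 − k). Substituting k = 127: v_127 = 127 · 3 = 381.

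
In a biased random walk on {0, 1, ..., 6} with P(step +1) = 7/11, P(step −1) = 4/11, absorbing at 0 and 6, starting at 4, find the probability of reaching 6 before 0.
P(hit 6 before 0) = (1 − (4/7)^4) / (1 − (4/7)^6) = 3185/3441

Let u_k denote P(reach 6 before 0 | start at k). Boundary: u_0 = 0, u_6 = 1. Recurrence: u_k = 7/11·u_{k+1} + 4/11·u_{k-1} for 1 ≤ k ≤ 5. Try u_k = A + B·r^k with r = q/p = (4/11)/(7/11) = 4/7. Substitution satisfies the recurrence; boundary conditions give:
  u_k = (1 − r^k) / (1 − r^N) = (1 − (4/7)^4) / (1 − (4/7)^6) = 3185/3441.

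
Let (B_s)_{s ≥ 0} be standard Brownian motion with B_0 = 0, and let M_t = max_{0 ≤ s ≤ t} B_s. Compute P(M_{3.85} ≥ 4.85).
P(M_{3.85} ≥ 4.85) = 2·P(B_{3.85} ≥ 4.85) = 2(1 − Φ(4.85/√3.85)) ≈ 0.0134

By the reflection principle for Brownian motion, P(M_t ≥ a) = 2 · P(B_t ≥ a) for a ≥ 0. Since B_t ~ N(0, t), P(B_t ≥ 4.85) = 1 − Φ(4.85/√t) = 1 − Φ(4.85/√3.85) = 1 − Φ(2.4718). So
  P(M_{3.85} ≥ 4.85) = 2(1 − Φ(2.4718)) ≈ 0.0134.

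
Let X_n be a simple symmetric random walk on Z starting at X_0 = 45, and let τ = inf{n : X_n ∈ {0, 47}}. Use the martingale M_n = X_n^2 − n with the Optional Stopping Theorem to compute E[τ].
E[τ] = 90

M_n = X_n^2 − n is a martingale (since E[X_{n+1}^2 | F_n] = X_n^2 + 1). By OST (τ has finite mean in a bounded region), E[M_τ] = E[M_0] = X_0^2 − 0 = 45^2 = 2025. Also E[M_τ] = E[X_τ^2] − E[τ]. The walk exits at 0 or 47, with P(hit 47 first) = 45/47, so E[X_τ^2] = 47^2 · 45/47 + 0 = 2115. Thus E[τ] = E[X_τ^2] − E[M_τ] = 2115 − 2025 = 90 = 45(47 − 45) = 90.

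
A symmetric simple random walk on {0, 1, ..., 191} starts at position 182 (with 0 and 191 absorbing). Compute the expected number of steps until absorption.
E[τ | X_0 = 182] = 1638

Let v_k = E[τ | X_0 = k]. Boundary: v_0 = v_191 = 0. Recurrence: v_k = 1 + (v_{k-1} + v_{k+1})/2 for 1 ≤ k ≤ 190. The particular solution to v_k − (v_{k-1} + v_{k+1})/2 = 1 is v_k = −k^2. Adding homogeneous solution A + B k and matching boundaries gives v_k = k (191 − k). Substituting k = 182: v_182 = 182 · 9 = 1638.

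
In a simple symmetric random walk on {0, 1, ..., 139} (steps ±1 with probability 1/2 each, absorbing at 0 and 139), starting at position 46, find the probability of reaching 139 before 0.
P(hit 139 before 0) = 46/139

Let u_k = P(hit 139 before 0 | start at k). Then u_0 = 0, u_139 = 1, and u_k = u_{k-1}/2 + u_{k+1}/2 for 1 ≤ k ≤ 138. This harmonic recurrence is solved by u_k = k/139, giving u_46 = 46/139.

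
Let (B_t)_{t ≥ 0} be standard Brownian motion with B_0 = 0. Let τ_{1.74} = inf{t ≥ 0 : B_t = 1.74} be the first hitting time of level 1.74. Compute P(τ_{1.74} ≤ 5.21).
P(τ_{1.74} ≤ 5.21) = 2(1 − Φ(1.74/√5.21)) = 2(1 − Φ(0.7623)) ≈ 0.4459

By the reflection principle for standard BM, P(τ_b ≤ t) = 2 · P(B_t ≥ b). Since B_t ~ N(0, t), P(B_t ≥ 1.74) = 1 − Φ(1.74/√t) = 1 − Φ(1.74/√5.21) = 1 − Φ(0.7623) ≈ 0.22294. Doubling: P(τ_{1.74} ≤ 5.21) ≈ 2 · 0.22294 = 0.44588 ≈ 0.4459.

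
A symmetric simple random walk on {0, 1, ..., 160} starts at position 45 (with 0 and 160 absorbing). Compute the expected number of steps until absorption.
E[τ | X_0 = 45] = 5175

Let v_k = E[τ | X_0 = k]. Boundary: v_0 = v_160 = 0. Recurrence: v_k = 1 + (v_{k-1} + v_{k+1})/2 for 1 ≤ k ≤ 159. The particular solution to v_k − (v_{k-1} + v_{k+1})/2 = 1 is v_k = −k^2. Adding homogeneous solution A + B k and matching boundaries gives v_k = k (160 − k). Substituting k = 45: v_45 = 45 · 115 = 5175.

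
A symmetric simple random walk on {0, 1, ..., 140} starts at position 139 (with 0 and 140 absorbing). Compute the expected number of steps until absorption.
E[τ | X_0 = 139] = 139

Let v_k = E[τ | X_0 = k]. Boundary: v_0 = v_140 = 0. Recurrence: v_k = 1 + (v_{k-1} + v_{k+1})/2 for 1 ≤ k ≤ 139. The particular solution to v_k − (v_{k-1} + v_{k+1})/2 = 1 is v_k = −k^2. Adding homogeneous solution A + B k and matching boundaries gives v_k = k (140 − k). Substituting k = 139: v_139 = 139 · 1 = 139.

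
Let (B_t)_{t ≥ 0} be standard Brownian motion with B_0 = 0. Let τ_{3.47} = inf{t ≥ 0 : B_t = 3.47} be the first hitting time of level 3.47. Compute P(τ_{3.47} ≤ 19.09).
P(τ_{3.47} ≤ 19.09) = 2(1 − Φ(3.47/√19.09)) = 2(1 − Φ(0.7942)) ≈ 0.4271

By the reflection principle for standard BM, P(τ_b ≤ t) = 2 · P(B_t ≥ b). Since B_t ~ N(0, t), P(B_t ≥ 3.47) = 1 − Φ(3.47/√t) = 1 − Φ(3.47/√19.09) = 1 − Φ(0.7942) ≈ 0.21354. Doubling: P(τ_{3.47} ≤ 19.09) ≈ 2 · 0.21354 = 0.42708 ≈ 0.4271.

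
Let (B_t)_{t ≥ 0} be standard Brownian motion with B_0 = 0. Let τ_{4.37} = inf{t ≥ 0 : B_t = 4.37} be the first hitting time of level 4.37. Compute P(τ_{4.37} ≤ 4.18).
P(τ_{4.37} ≤ 4.18) = 2(1 − Φ(4.37/√4.18)) = 2(1 − Φ(2.1374)) ≈ 0.0326

By the reflection principle for standard BM, P(τ_b ≤ t) = 2 · P(B_t ≥ b). Since B_t ~ N(0, t), P(B_t ≥ 4.37) = 1 − Φ(4.37/√t) = 1 − Φ(4.37/√4.18) = 1 − Φ(2.1374) ≈ 0.01628. Doubling: P(τ_{4.37} ≤ 4.18) ≈ 2 · 0.01628 = 0.03256 ≈ 0.0326.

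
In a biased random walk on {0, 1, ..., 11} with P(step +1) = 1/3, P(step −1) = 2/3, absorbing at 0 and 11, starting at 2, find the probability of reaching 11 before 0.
P(hit 11 before 0) = (1 − (2)^2) / (1 − (2)^11) = 3/2047

Let u_k denote P(reach 11 before 0 | start at k). Boundary: u_0 = 0, u_11 = 1. Recurrence: u_k = 1/3·u_{k+1} + 2/3·u_{k-1} for 1 ≤ k ≤ 10. Try u_k = A + B·r^k with r = q/p = (2/3)/(1/3) = 2. Substitution satisfies the recurrence; boundary conditions give:
  u_k = (1 − r^k) / (1 − r^N) = (1 − (2)^2) / (1 − (2)^11) = 3/2047.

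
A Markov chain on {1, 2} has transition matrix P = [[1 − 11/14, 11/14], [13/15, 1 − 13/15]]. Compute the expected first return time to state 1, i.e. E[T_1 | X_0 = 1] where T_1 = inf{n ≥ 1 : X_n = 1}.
E[T_1 | X_0 = 1] = 1/π_1 = 347/182

For an irreducible recurrent Markov chain with stationary distribution π, E[T_i | X_0 = i] = 1/π_i (Kac's formula). Here π_1 = (13/15)/(11/14 + 13/15) = (13/15)/(347/210) = 182/347, so E[T_1 | X_0 = 1] = 1/π_1 = (11/14 + 13/15)/(13/15) = (347/210)/(13/15) = 347/182.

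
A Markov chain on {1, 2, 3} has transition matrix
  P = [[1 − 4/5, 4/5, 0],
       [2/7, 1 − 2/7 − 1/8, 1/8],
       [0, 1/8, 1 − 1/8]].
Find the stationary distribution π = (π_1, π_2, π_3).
π = (5/33, 14/33, 14/33)

This is a birth-death chain on three states, which satisfies detailed balance: π_1 · P_{12} = π_2 · P_{21} and π_2 · P_{23} = π_3 · P_{32}.
From π_1 · 4/5 = π_2 · 2/7: π_2/π_1 = (4/5)/(2/7) = 14/5.
From π_2 · 1/8 = π_3 · 1/8: π_3/π_2 = (1/8)/(1/8) = 1.
Take π_1 proportional to 1; then unnormalized π = (1, 14/5, 14/5). Normalize by dividing by the sum 33/5:
  π = (5/33, 14/33, 14/33).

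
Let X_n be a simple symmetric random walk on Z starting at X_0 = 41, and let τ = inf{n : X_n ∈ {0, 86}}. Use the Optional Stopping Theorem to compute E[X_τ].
E[X_τ] = 41

X_n is a martingale and τ is a bounded-mean stopping time (indeed τ is finite a.s. with bounded expectation since the walk is in a bounded region). By the OST, E[X_τ] = E[X_0] = 41. Equivalently: E[X_τ] = 86 · P(hit 86 first) + 0 · P(hit 0 first) = 86 · (41/86) = 41.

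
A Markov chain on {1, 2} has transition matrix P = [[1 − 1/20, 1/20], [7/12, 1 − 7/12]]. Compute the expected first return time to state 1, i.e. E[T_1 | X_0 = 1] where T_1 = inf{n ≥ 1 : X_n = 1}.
E[T_1 | X_0 = 1] = 1/π_1 = 38/35

For an irreducible recurrent Markov chain with stationary distribution π, E[T_i | X_0 = i] = 1/π_i (Kac's formula). Here π_1 = (7/12)/(1/20 + 7/12) = (7/12)/(19/30) = 35/38, so E[T_1 | X_0 = 1] = 1/π_1 = (1/20 + 7/12)/(7/12) = (19/30)/(7/12) = 38/35.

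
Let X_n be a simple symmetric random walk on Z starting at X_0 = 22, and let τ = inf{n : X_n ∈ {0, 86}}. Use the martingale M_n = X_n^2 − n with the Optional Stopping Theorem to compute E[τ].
E[τ] = 1408

M_n = X_n^2 − n is a martingale (since E[X_{n+1}^2 | F_n] = X_n^2 + 1). By OST (τ has finite mean in a bounded region), E[M_τ] = E[M_0] = X_0^2 − 0 = 22^2 = 484. Also E[M_τ] = E[X_τ^2] − E[τ]. The walk exits at 0 or 86, with P(hit 86 first) = 22/86, so E[X_τ^2] = 86^2 · 22/86 + 0 = 1892. Thus E[τ] = E[X_τ^2] − E[M_τ] = 1892 − 484 = 1408 = 22(86 − 22) = 1408.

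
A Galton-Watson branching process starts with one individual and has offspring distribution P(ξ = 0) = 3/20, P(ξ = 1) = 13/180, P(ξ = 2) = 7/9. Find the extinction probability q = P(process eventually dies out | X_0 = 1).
q = 27/140

The pgf is f(s) = 3/20 + 13/180·s + 7/9·s². The extinction probability q is the smallest fixed point of f in [0, 1]. Setting s = f(s):
  7/9·s² + (13/180 − 1)·s + 3/20 = 0
  7/9·s² − (3/20 + 7/9)·s + 3/20 = 0
which factors as (s − 1)·(7/9·s − 3/20) = 0, giving roots s = 1 and s = (3/20)/(7/9) = 27/140.
Mean offspring μ = 13/180 + 2·7/9 = 293/180 > 1 (supercritical), so q < 1. The extinction probability is the smaller root: q = (3/20)/(7/9) = 27/140.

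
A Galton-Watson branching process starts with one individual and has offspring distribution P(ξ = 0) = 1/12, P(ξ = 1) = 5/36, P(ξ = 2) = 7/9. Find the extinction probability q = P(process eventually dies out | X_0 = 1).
q = 3/28

The pgf is f(s) = 1/12 + 5/36·s + 7/9·s². The extinction probability q is the smallest fixed point of f in [0, 1]. Setting s = f(s):
  7/9·s² + (5/36 − 1)·s + 1/12 = 0
  7/9·s² − (1/12 + 7/9)·s + 1/12 = 0
which factors as (s − 1)·(7/9·s − 1/12) = 0, giving roots s = 1 and s = (1/12)/(7/9) = 3/28.
Mean offspring μ = 5/36 + 2·7/9 = 61/36 > 1 (supercritical), so q < 1. The extinction probability is the smaller root: q = (1/12)/(7/9) = 3/28.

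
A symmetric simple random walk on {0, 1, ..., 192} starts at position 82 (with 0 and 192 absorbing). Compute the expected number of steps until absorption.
E[τ | X_0 = 82] = 9020

Let v_k = E[τ | X_0 = k]. Boundary: v_0 = v_192 = 0. Recurrence: v_k = 1 + (v_{k-1} + v_{k+1})/2 for 1 ≤ k ≤ 191. The particular solution to v_k − (v_{k-1} + v_{k+1})/2 = 1 is v_k = −k^2. Adding homogeneous solution A + B k and matching boundaries gives v_k = k (192 − k). Substituting k = 82: v_82 = 82 · 110 = 9020.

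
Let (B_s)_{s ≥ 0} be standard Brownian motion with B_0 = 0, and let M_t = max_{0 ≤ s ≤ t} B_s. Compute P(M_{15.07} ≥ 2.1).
P(M_{15.07} ≥ 2.1) = 2·P(B_{15.07} ≥ 2.1) = 2(1 − Φ(2.1/√15.07)) ≈ 0.5885

By the reflection principle for Brownian motion, P(M_t ≥ a) = 2 · P(B_t ≥ a) for a ≥ 0. Since B_t ~ N(0, t), P(B_t ≥ 2.1) = 1 − Φ(2.1/√t) = 1 − Φ(2.1/√15.07) = 1 − Φ(0.5410). So
  P(M_{15.07} ≥ 2.1) = 2(1 − Φ(0.5410)) ≈ 0.5885.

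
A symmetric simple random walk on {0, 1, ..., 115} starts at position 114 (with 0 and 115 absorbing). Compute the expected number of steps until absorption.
E[τ | X_0 = 114] = 114

Let v_k = E[τ | X_0 = k]. Boundary: v_0 = v_115 = 0. Recurrence: v_k = 1 + (v_{k-1} + v_{k+1})/2 for 1 ≤ k ≤ 114. The particular solution to v_k − (v_{k-1} + v_{k+1})/2 = 1 is v_k = −k^2. Adding homogeneous solution A + B k and matching boundaries gives v_k = k (115 − k). Substituting k = 114: v_114 = 114 · 1 = 114.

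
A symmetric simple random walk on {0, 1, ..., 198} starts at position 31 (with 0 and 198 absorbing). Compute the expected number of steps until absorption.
E[τ | X_0 = 31] = 5177

Let v_k = E[τ | X_0 = k]. Boundary: v_0 = v_198 = 0. Recurrence: v_k = 1 + (v_{k-1} + v_{k+1})/2 for 1 ≤ k ≤ 197. The particular solution to v_k − (v_{k-1} + v_{k+1})/2 = 1 is v_k = −k^2. Adding homogeneous solution A + B k and matching boundaries gives v_k = k (198 − k). Substituting k = 31: v_31 = 31 · 167 = 5177.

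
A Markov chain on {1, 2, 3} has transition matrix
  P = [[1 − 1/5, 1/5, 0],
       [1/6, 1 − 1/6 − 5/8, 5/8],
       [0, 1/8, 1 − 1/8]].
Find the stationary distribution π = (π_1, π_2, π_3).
π = (5/41, 6/41, 30/41)

This is a birth-death chain on three states, which satisfies detailed balance: π_1 · P_{12} = π_2 · P_{21} and π_2 · P_{23} = π_3 · P_{32}.
From π_1 · 1/5 = π_2 · 1/6: π_2/π_1 = (1/5)/(1/6) = 6/5.
From π_2 · 5/8 = π_3 · 1/8: π_3/π_2 = (5/8)/(1/8) = 5.
Take π_1 proportional to 1; then unnormalized π = (1, 6/5, 6). Normalize by dividing by the sum 41/5:
  π = (5/41, 6/41, 30/41).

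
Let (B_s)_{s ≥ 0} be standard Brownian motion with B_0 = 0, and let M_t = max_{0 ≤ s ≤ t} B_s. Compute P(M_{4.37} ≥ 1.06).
P(M_{4.37} ≥ 1.06) = 2·P(B_{4.37} ≥ 1.06) = 2(1 − Φ(1.06/√4.37)) ≈ 0.6121

By the reflection principle for Brownian motion, P(M_t ≥ a) = 2 · P(B_t ≥ a) for a ≥ 0. Since B_t ~ N(0, t), P(B_t ≥ 1.06) = 1 − Φ(1.06/√t) = 1 − Φ(1.06/√4.37) = 1 − Φ(0.5071). So
  P(M_{4.37} ≥ 1.06) = 2(1 − Φ(0.5071)) ≈ 0.6121.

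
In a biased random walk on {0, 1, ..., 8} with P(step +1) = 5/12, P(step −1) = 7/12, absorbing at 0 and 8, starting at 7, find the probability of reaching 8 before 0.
P(hit 8 before 0) = (1 − (7/5)^7) / (1 − (7/5)^8) = 1863545/2687088

Let u_k denote P(reach 8 before 0 | start at k). Boundary: u_0 = 0, u_8 = 1. Recurrence: u_k = 5/12·u_{k+1} + 7/12·u_{k-1} for 1 ≤ k ≤ 7. Try u_k = A + B·r^k with r = q/p = (7/12)/(5/12) = 7/5. Substitution satisfies the recurrence; boundary conditions give:
  u_k = (1 − r^k) / (1 − r^N) = (1 − (7/5)^7) / (1 − (7/5)^8) = 1863545/2687088.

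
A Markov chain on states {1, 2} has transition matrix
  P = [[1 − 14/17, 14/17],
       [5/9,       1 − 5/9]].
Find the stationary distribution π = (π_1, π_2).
π_1 = 85/211, π_2 = 126/211

Solve πP = π with π_1 + π_2 = 1. From πP = π: π_1 · (1 − 14/17) + π_2 · 5/9 = π_1 ⇒ π_2 · 5/9 = π_1 · 14/17 ⇒ π_2/π_1 = (14/17)/(5/9) = 126/85. Together with π_1 + π_2 = 1:
  π_1 = (5/9)/(14/17 + 5/9) = (5/9)/(211/153) = 85/211,
  π_2 = (14/17)/(14/17 + 5/9) = (14/17)/(211/153) = 126/211.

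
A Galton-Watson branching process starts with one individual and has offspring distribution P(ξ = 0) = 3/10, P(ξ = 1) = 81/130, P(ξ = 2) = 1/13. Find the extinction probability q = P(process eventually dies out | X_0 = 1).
q = 1

Mean offspring μ = 0·3/10 + 1·81/130 + 2·1/13 = 101/130 ≤ 1. For μ ≤ 1 with offspring not concentrated at 1, the Galton-Watson process goes extinct almost surely, so q = 1.
(Algebraic check: The pgf is f(s) = 3/10 + 81/130·s + 1/13·s². The extinction probability q is the smallest fixed point of f in [0, 1]. Setting s = f(s):
  1/13·s² + (81/130 − 1)·s + 3/10 = 0
  1/13·s² − (3/10 + 1/13)·s + 3/10 = 0
which factors as (s − 1)·(1/13·s − 3/10) = 0, giving roots s = 1 and s = (3/10)/(1/13) = 39/10. Since 39/10 ≥ 1, the smallest root in [0, 1] is s = 1.)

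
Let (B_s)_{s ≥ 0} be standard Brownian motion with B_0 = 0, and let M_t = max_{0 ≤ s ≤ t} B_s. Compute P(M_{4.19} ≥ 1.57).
P(M_{4.19} ≥ 1.57) = 2·P(B_{4.19} ≥ 1.57) = 2(1 − Φ(1.57/√4.19)) ≈ 0.4431

By the reflection principle for Brownian motion, P(M_t ≥ a) = 2 · P(B_t ≥ a) for a ≥ 0. Since B_t ~ N(0, t), P(B_t ≥ 1.57) = 1 − Φ(1.57/√t) = 1 − Φ(1.57/√4.19) = 1 − Φ(0.7670). So
  P(M_{4.19} ≥ 1.57) = 2(1 − Φ(0.7670)) ≈ 0.4431.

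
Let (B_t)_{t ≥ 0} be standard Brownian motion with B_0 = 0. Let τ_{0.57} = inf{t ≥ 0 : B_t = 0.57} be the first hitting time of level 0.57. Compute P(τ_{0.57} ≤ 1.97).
P(τ_{0.57} ≤ 1.97) = 2(1 − Φ(0.57/√1.97)) = 2(1 − Φ(0.4061)) ≈ 0.6847

By the reflection principle for standard BM, P(τ_b ≤ t) = 2 · P(B_t ≥ b). Since B_t ~ N(0, t), P(B_t ≥ 0.57) = 1 − Φ(0.57/√t) = 1 − Φ(0.57/√1.97) = 1 − Φ(0.4061) ≈ 0.34233. Doubling: P(τ_{0.57} ≤ 1.97) ≈ 2 · 0.34233 = 0.68466 ≈ 0.6847.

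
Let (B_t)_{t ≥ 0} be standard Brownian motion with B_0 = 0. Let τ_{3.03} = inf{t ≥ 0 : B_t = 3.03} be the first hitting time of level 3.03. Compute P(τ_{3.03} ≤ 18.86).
P(τ_{3.03} ≤ 18.86) = 2(1 − Φ(3.03/√18.86)) = 2(1 − Φ(0.6977)) ≈ 0.4854

By the reflection principle for standard BM, P(τ_b ≤ t) = 2 · P(B_t ≥ b). Since B_t ~ N(0, t), P(B_t ≥ 3.03) = 1 − Φ(3.03/√t) = 1 − Φ(3.03/√18.86) = 1 − Φ(0.6977) ≈ 0.24268. Doubling: P(τ_{3.03} ≤ 18.86) ≈ 2 · 0.24268 = 0.48536 ≈ 0.4854.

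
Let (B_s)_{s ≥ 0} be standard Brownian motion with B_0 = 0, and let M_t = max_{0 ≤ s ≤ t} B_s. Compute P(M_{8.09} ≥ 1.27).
P(M_{8.09} ≥ 1.27) = 2·P(B_{8.09} ≥ 1.27) = 2(1 − Φ(1.27/√8.09)) ≈ 0.6552

By the reflection principle for Brownian motion, P(M_t ≥ a) = 2 · P(B_t ≥ a) for a ≥ 0. Since B_t ~ N(0, t), P(B_t ≥ 1.27) = 1 − Φ(1.27/√t) = 1 − Φ(1.27/√8.09) = 1 − Φ(0.4465). So
  P(M_{8.09} ≥ 1.27) = 2(1 − Φ(0.4465)) ≈ 0.6552.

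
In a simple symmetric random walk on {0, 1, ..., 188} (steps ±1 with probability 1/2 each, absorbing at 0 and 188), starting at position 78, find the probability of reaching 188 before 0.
P(hit 188 before 0) = 78/188 = 39/94

Let u_k = P(hit 188 before 0 | start at k). Then u_0 = 0, u_188 = 1, and u_k = u_{k-1}/2 + u_{k+1}/2 for 1 ≤ k ≤ 187. This harmonic recurrence is solved by u_k = k/188, giving u_78 = 78/188 = 39/94.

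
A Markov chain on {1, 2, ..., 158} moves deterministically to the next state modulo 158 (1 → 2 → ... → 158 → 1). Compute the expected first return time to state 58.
E[T_58 | X_0 = 58] = 158

The chain cycles deterministically, so starting at state 58 it returns in exactly 158 steps. Equivalently, the stationary distribution is uniform π_j = 1/158 for every state j, so by Kac's formula E[T_58] = 1/π_58 = 158.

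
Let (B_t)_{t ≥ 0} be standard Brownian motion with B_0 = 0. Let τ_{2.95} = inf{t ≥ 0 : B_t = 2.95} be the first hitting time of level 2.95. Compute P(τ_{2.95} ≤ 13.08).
P(τ_{2.95} ≤ 13.08) = 2(1 − Φ(2.95/√13.08)) = 2(1 − Φ(0.8157)) ≈ 0.4147

By the reflection principle for standard BM, P(τ_b ≤ t) = 2 · P(B_t ≥ b). Since B_t ~ N(0, t), P(B_t ≥ 2.95) = 1 − Φ(2.95/√t) = 1 − Φ(2.95/√13.08) = 1 − Φ(0.8157) ≈ 0.20734. Doubling: P(τ_{2.95} ≤ 13.08) ≈ 2 · 0.20734 = 0.41468 ≈ 0.4147.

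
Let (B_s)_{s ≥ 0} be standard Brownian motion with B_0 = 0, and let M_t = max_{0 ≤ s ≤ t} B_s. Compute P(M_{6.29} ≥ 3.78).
P(M_{6.29} ≥ 3.78) = 2·P(B_{6.29} ≥ 3.78) = 2(1 − Φ(3.78/√6.29)) ≈ 0.1318

By the reflection principle for Brownian motion, P(M_t ≥ a) = 2 · P(B_t ≥ a) for a ≥ 0. Since B_t ~ N(0, t), P(B_t ≥ 3.78) = 1 − Φ(3.78/√t) = 1 − Φ(3.78/√6.29) = 1 − Φ(1.5072). So
  P(M_{6.29} ≥ 3.78) = 2(1 − Φ(1.5072)) ≈ 0.1318.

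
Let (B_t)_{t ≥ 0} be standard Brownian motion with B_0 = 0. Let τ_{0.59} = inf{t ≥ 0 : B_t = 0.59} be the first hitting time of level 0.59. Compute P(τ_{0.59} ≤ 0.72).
P(τ_{0.59} ≤ 0.72) = 2(1 − Φ(0.59/√0.72)) = 2(1 − Φ(0.6953)) ≈ 0.4869

By the reflection principle for standard BM, P(τ_b ≤ t) = 2 · P(B_t ≥ b). Since B_t ~ N(0, t), P(B_t ≥ 0.59) = 1 − Φ(0.59/√t) = 1 − Φ(0.59/√0.72) = 1 − Φ(0.6953) ≈ 0.24343. Doubling: P(τ_{0.59} ≤ 0.72) ≈ 2 · 0.24343 = 0.48686 ≈ 0.4869.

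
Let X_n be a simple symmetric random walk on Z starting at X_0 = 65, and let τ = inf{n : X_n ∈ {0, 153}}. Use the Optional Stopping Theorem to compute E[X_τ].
E[X_τ] = 65

X_n is a martingale and τ is a bounded-mean stopping time (indeed τ is finite a.s. with bounded expectation since the walk is in a bounded region). By the OST, E[X_τ] = E[X_0] = 65. Equivalently: E[X_τ] = 153 · P(hit 153 first) + 0 · P(hit 0 first) = 153 · (65/153) = 65.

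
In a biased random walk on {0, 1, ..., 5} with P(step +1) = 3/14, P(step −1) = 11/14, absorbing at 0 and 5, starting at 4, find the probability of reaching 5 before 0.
P(hit 5 before 0) = (1 − (11/3)^4) / (1 − (11/3)^5) = 5460/20101

Let u_k denote P(reach 5 before 0 | start at k). Boundary: u_0 = 0, u_5 = 1. Recurrence: u_k = 3/14·u_{k+1} + 11/14·u_{k-1} for 1 ≤ k ≤ 4. Try u_k = A + B·r^k with r = q/p = (11/14)/(3/14) = 11/3. Substitution satisfies the recurrence; boundary conditions give:
  u_k = (1 − r^k) / (1 − r^N) = (1 − (11/3)^4) / (1 − (11/3)^5) = 5460/20101.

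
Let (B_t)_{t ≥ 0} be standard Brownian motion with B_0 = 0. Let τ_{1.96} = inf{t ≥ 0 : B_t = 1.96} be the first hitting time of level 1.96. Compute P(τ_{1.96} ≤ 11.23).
P(τ_{1.96} ≤ 11.23) = 2(1 − Φ(1.96/√11.23)) = 2(1 − Φ(0.5849)) ≈ 0.5586

By the reflection principle for standard BM, P(τ_b ≤ t) = 2 · P(B_t ≥ b). Since B_t ~ N(0, t), P(B_t ≥ 1.96) = 1 − Φ(1.96/√t) = 1 − Φ(1.96/√11.23) = 1 − Φ(0.5849) ≈ 0.27931. Doubling: P(τ_{1.96} ≤ 11.23) ≈ 2 · 0.27931 = 0.55862 ≈ 0.5586.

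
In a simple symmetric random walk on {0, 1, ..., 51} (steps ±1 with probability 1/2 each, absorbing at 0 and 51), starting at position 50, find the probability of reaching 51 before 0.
P(hit 51 before 0) = 50/51

Let u_k = P(hit 51 before 0 | start at k). Then u_0 = 0, u_51 = 1, and u_k = u_{k-1}/2 + u_{k+1}/2 for 1 ≤ k ≤ 50. This harmonic recurrence is solved by u_k = k/51, giving u_50 = 50/51.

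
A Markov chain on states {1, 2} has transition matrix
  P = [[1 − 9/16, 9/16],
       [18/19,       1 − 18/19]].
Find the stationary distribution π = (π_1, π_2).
π_1 = 32/51, π_2 = 19/51

Solve πP = π with π_1 + π_2 = 1. From πP = π: π_1 · (1 − 9/16) + π_2 · 18/19 = π_1 ⇒ π_2 · 18/19 = π_1 · 9/16 ⇒ π_2/π_1 = (9/16)/(18/19) = 19/32. Together with π_1 + π_2 = 1:
  π_1 = (18/19)/(9/16 + 18/19) = (18/19)/(459/304) = 32/51,
  π_2 = (9/16)/(9/16 + 18/19) = (9/16)/(459/304) = 19/51.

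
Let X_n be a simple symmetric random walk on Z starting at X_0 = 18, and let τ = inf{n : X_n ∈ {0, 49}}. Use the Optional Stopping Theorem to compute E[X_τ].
E[X_τ] = 18

X_n is a martingale and τ is a bounded-mean stopping time (indeed τ is finite a.s. with bounded expectation since the walk is in a bounded region). By the OST, E[X_τ] = E[X_0] = 18. Equivalently: E[X_τ] = 49 · P(hit 49 first) + 0 · P(hit 0 first) = 49 · (18/49) = 18.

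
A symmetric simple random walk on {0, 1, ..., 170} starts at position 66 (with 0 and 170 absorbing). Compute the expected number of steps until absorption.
E[τ | X_0 = 66] = 6864

Let v_k = E[τ | X_0 = k]. Boundary: v_0 = v_170 = 0. Recurrence: v_k = 1 + (v_{k-1} + v_{k+1})/2 for 1 ≤ k ≤ 169. The particular solution to v_k − (v_{k-1} + v_{k+1})/2 = 1 is v_k = −k^2. Adding homogeneous solution A + B k and matching boundaries gives v_k = k (170 − k). Substituting k = 66: v_66 = 66 · 104 = 6864.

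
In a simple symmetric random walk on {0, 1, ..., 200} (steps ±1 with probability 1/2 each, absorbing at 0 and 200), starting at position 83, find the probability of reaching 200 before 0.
P(hit 200 before 0) = 83/200

Let u_k = P(hit 200 before 0 | start at k). Then u_0 = 0, u_200 = 1, and u_k = u_{k-1}/2 + u_{k+1}/2 for 1 ≤ k ≤ 199. This harmonic recurrence is solved by u_k = k/200, giving u_83 = 83/200.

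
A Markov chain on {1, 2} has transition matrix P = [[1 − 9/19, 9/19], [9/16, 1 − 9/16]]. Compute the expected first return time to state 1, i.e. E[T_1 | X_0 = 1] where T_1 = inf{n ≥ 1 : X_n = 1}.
E[T_1 | X_0 = 1] = 1/π_1 = 35/19

For an irreducible recurrent Markov chain with stationary distribution π, E[T_i | X_0 = i] = 1/π_i (Kac's formula). Here π_1 = (9/16)/(9/19 + 9/16) = (9/16)/(315/304) = 19/35, so E[T_1 | X_0 = 1] = 1/π_1 = (9/19 + 9/16)/(9/16) = (315/304)/(9/16) = 35/19.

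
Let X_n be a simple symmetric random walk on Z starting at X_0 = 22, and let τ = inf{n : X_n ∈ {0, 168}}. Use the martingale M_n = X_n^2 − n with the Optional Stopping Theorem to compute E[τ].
E[τ] = 3212

M_n = X_n^2 − n is a martingale (since E[X_{n+1}^2 | F_n] = X_n^2 + 1). By OST (τ has finite mean in a bounded region), E[M_τ] = E[M_0] = X_0^2 − 0 = 22^2 = 484. Also E[M_τ] = E[X_τ^2] − E[τ]. The walk exits at 0 or 168, with P(hit 168 first) = 22/168, so E[X_τ^2] = 168^2 · 22/168 + 0 = 3696. Thus E[τ] = E[X_τ^2] − E[M_τ] = 3696 − 484 = 3212 = 22(168 − 22) = 3212.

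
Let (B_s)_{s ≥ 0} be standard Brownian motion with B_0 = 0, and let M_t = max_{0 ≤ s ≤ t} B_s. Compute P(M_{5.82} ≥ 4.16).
P(M_{5.82} ≥ 4.16) = 2·P(B_{5.82} ≥ 4.16) = 2(1 − Φ(4.16/√5.82)) ≈ 0.0846

By the reflection principle for Brownian motion, P(M_t ≥ a) = 2 · P(B_t ≥ a) for a ≥ 0. Since B_t ~ N(0, t), P(B_t ≥ 4.16) = 1 − Φ(4.16/√t) = 1 − Φ(4.16/√5.82) = 1 − Φ(1.7244). So
  P(M_{5.82} ≥ 4.16) = 2(1 − Φ(1.7244)) ≈ 0.0846.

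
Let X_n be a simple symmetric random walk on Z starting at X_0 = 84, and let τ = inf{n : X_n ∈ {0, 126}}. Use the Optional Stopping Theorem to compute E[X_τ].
E[X_τ] = 84

X_n is a martingale and τ is a bounded-mean stopping time (indeed τ is finite a.s. with bounded expectation since the walk is in a bounded region). By the OST, E[X_τ] = E[X_0] = 84. Equivalently: E[X_τ] = 126 · P(hit 126 first) + 0 · P(hit 0 first) = 126 · (84/126) = 84.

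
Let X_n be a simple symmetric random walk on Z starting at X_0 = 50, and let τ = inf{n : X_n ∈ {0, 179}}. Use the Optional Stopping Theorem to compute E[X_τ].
E[X_τ] = 50

X_n is a martingale and τ is a bounded-mean stopping time (indeed τ is finite a.s. with bounded expectation since the walk is in a bounded region). By the OST, E[X_τ] = E[X_0] = 50. Equivalently: E[X_τ] = 179 · P(hit 179 first) + 0 · P(hit 0 first) = 179 · (50/179) = 50.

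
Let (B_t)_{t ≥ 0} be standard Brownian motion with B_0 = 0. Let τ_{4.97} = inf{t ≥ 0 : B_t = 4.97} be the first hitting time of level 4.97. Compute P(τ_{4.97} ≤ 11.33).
P(τ_{4.97} ≤ 11.33) = 2(1 − Φ(4.97/√11.33)) = 2(1 − Φ(1.4765)) ≈ 0.1398

By the reflection principle for standard BM, P(τ_b ≤ t) = 2 · P(B_t ≥ b). Since B_t ~ N(0, t), P(B_t ≥ 4.97) = 1 − Φ(4.97/√t) = 1 − Φ(4.97/√11.33) = 1 − Φ(1.4765) ≈ 0.06990. Doubling: P(τ_{4.97} ≤ 11.33) ≈ 2 · 0.06990 = 0.13980 ≈ 0.1398.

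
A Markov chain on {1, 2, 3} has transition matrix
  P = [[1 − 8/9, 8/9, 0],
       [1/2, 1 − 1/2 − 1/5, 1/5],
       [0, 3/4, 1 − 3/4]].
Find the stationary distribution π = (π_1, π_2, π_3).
π = (135/439, 240/439, 64/439)

This is a birth-death chain on three states, which satisfies detailed balance: π_1 · P_{12} = π_2 · P_{21} and π_2 · P_{23} = π_3 · P_{32}.
From π_1 · 8/9 = π_2 · 1/2: π_2/π_1 = (8/9)/(1/2) = 16/9.
From π_2 · 1/5 = π_3 · 3/4: π_3/π_2 = (1/5)/(3/4) = 4/15.
Take π_1 proportional to 1; then unnormalized π = (1, 16/9, 64/135). Normalize by dividing by the sum 439/135:
  π = (135/439, 240/439, 64/439).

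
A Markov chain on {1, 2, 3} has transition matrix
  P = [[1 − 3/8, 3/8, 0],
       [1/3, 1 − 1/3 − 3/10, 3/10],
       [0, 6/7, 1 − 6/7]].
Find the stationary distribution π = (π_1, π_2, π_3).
π = (160/403, 180/403, 63/403)

This is a birth-death chain on three states, which satisfies detailed balance: π_1 · P_{12} = π_2 · P_{21} and π_2 · P_{23} = π_3 · P_{32}.
From π_1 · 3/8 = π_2 · 1/3: π_2/π_1 = (3/8)/(1/3) = 9/8.
From π_2 · 3/10 = π_3 · 6/7: π_3/π_2 = (3/10)/(6/7) = 7/20.
Take π_1 proportional to 1; then unnormalized π = (1, 9/8, 63/160). Normalize by dividing by the sum 403/160:
  π = (160/403, 180/403, 63/403).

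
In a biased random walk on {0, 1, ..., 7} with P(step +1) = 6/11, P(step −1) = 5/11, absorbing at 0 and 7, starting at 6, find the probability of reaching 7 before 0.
P(hit 7 before 0) = (1 − (5/6)^6) / (1 − (5/6)^7) = 186186/201811

Let u_k denote P(reach 7 before 0 | start at k). Boundary: u_0 = 0, u_7 = 1. Recurrence: u_k = 6/11·u_{k+1} + 5/11·u_{k-1} for 1 ≤ k ≤ 6. Try u_k = A + B·r^k with r = q/p = (5/11)/(6/11) = 5/6. Substitution satisfies the recurrence; boundary conditions give:
  u_k = (1 − r^k) / (1 − r^N) = (1 − (5/6)^6) / (1 − (5/6)^7) = 186186/201811.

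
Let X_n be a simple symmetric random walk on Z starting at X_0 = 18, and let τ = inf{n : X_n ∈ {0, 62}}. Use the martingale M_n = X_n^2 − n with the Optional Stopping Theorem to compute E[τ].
E[τ] = 792

M_n = X_n^2 − n is a martingale (since E[X_{n+1}^2 | F_n] = X_n^2 + 1). By OST (τ has finite mean in a bounded region), E[M_τ] = E[M_0] = X_0^2 − 0 = 18^2 = 324. Also E[M_τ] = E[X_τ^2] − E[τ]. The walk exits at 0 or 62, with P(hit 62 first) = 18/62, so E[X_τ^2] = 62^2 · 18/62 + 0 = 1116. Thus E[τ] = E[X_τ^2] − E[M_τ] = 1116 − 324 = 792 = 18(62 − 18) = 792.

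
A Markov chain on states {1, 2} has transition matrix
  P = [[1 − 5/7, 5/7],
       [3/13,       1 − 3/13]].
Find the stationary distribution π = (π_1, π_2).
π_1 = 21/86, π_2 = 65/86

Solve πP = π with π_1 + π_2 = 1. From πP = π: π_1 · (1 − 5/7) + π_2 · 3/13 = π_1 ⇒ π_2 · 3/13 = π_1 · 5/7 ⇒ π_2/π_1 = (5/7)/(3/13) = 65/21. Together with π_1 + π_2 = 1:
  π_1 = (3/13)/(5/7 + 3/13) = (3/13)/(86/91) = 21/86,
  π_2 = (5/7)/(5/7 + 3/13) = (5/7)/(86/91) = 65/86.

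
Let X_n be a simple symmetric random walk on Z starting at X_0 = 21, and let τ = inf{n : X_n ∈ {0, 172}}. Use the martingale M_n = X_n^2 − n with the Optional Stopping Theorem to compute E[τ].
E[τ] = 3171

M_n = X_n^2 − n is a martingale (since E[X_{n+1}^2 | F_n] = X_n^2 + 1). By OST (τ has finite mean in a bounded region), E[M_τ] = E[M_0] = X_0^2 − 0 = 21^2 = 441. Also E[M_τ] = E[X_τ^2] − E[τ]. The walk exits at 0 or 172, with P(hit 172 first) = 21/172, so E[X_τ^2] = 172^2 · 21/172 + 0 = 3612. Thus E[τ] = E[X_τ^2] − E[M_τ] = 3612 − 441 = 3171 = 21(172 − 21) = 3171.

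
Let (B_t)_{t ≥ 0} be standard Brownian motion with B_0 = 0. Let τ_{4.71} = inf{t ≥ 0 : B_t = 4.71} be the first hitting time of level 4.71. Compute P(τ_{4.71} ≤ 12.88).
P(τ_{4.71} ≤ 12.88) = 2(1 − Φ(4.71/√12.88)) = 2(1 − Φ(1.3124)) ≈ 0.1894

By the reflection principle for standard BM, P(τ_b ≤ t) = 2 · P(B_t ≥ b). Since B_t ~ N(0, t), P(B_t ≥ 4.71) = 1 − Φ(4.71/√t) = 1 − Φ(4.71/√12.88) = 1 − Φ(1.3124) ≈ 0.09469. Doubling: P(τ_{4.71} ≤ 12.88) ≈ 2 · 0.09469 = 0.18938 ≈ 0.1894.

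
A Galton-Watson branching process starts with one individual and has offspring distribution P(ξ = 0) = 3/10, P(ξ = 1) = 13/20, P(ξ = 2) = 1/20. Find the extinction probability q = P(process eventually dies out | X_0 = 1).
q = 1

Mean offspring μ = 0·3/10 + 1·13/20 + 2·1/20 = 3/4 ≤ 1. For μ ≤ 1 with offspring not concentrated at 1, the Galton-Watson process goes extinct almost surely, so q = 1.
(Algebraic check: The pgf is f(s) = 3/10 + 13/20·s + 1/20·s². The extinction probability q is the smallest fixed point of f in [0, 1]. Setting s = f(s):
  1/20·s² + (13/20 − 1)·s + 3/10 = 0
  1/20·s² − (3/10 + 1/20)·s + 3/10 = 0
which factors as (s − 1)·(1/20·s − 3/10) = 0, giving roots s = 1 and s = (3/10)/(1/20) = 6. Since 6 ≥ 1, the smallest root in [0, 1] is s = 1.)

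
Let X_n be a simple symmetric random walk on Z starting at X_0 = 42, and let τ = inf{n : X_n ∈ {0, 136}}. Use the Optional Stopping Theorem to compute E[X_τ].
E[X_τ] = 42

X_n is a martingale and τ is a bounded-mean stopping time (indeed τ is finite a.s. with bounded expectation since the walk is in a bounded region). By the OST, E[X_τ] = E[X_0] = 42. Equivalently: E[X_τ] = 136 · P(hit 136 first) + 0 · P(hit 0 first) = 136 · (42/136) = 42.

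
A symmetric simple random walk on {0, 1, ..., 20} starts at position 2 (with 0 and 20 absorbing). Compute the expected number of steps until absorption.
E[τ | X_0 = 2] = 36

Let v_k = E[τ | X_0 = k]. Boundary: v_0 = v_20 = 0. Recurrence: v_k = 1 + (v_{k-1} + v_{k+1})/2 for 1 ≤ k ≤ 19. The particular solution to v_k − (v_{k-1} + v_{k+1})/2 = 1 is v_k = −k^2. Adding homogeneous solution A + B k and matching boundaries gives v_k = k (20 − k). Substituting k = 2: v_2 = 2 · 18 = 36.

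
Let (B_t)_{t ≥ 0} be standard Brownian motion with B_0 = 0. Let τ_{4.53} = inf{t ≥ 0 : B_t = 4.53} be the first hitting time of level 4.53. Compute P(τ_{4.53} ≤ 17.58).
P(τ_{4.53} ≤ 17.58) = 2(1 − Φ(4.53/√17.58)) = 2(1 − Φ(1.0804)) ≈ 0.2800

By the reflection principle for standard BM, P(τ_b ≤ t) = 2 · P(B_t ≥ b). Since B_t ~ N(0, t), P(B_t ≥ 4.53) = 1 − Φ(4.53/√t) = 1 − Φ(4.53/√17.58) = 1 − Φ(1.0804) ≈ 0.13998. Doubling: P(τ_{4.53} ≤ 17.58) ≈ 2 · 0.13998 = 0.27996 ≈ 0.2800.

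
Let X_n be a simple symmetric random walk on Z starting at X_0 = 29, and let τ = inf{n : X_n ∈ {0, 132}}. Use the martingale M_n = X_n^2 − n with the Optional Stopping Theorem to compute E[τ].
E[τ] = 2987

M_n = X_n^2 − n is a martingale (since E[X_{n+1}^2 | F_n] = X_n^2 + 1). By OST (τ has finite mean in a bounded region), E[M_τ] = E[M_0] = X_0^2 − 0 = 29^2 = 841. Also E[M_τ] = E[X_τ^2] − E[τ]. The walk exits at 0 or 132, with P(hit 132 first) = 29/132, so E[X_τ^2] = 132^2 · 29/132 + 0 = 3828. Thus E[τ] = E[X_τ^2] − E[M_τ] = 3828 − 841 = 2987 = 29(132 − 29) = 2987.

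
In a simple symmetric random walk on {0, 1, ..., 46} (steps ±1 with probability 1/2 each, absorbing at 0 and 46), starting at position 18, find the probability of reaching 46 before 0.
P(hit 46 before 0) = 18/46 = 9/23

Let u_k = P(hit 46 before 0 | start at k). Then u_0 = 0, u_46 = 1, and u_k = u_{k-1}/2 + u_{k+1}/2 for 1 ≤ k ≤ 45. This harmonic recurrence is solved by u_k = k/46, giving u_18 = 18/46 = 9/23.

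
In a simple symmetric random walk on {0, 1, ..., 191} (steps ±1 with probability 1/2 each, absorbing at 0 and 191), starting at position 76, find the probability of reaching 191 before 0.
P(hit 191 before 0) = 76/191

Let u_k = P(hit 191 before 0 | start at k). Then u_0 = 0, u_191 = 1, and u_k = u_{k-1}/2 + u_{k+1}/2 for 1 ≤ k ≤ 190. This harmonic recurrence is solved by u_k = k/191, giving u_76 = 76/191.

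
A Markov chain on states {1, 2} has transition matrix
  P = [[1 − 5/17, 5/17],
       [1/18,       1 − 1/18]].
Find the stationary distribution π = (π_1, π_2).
π_1 = 17/107, π_2 = 90/107

Solve πP = π with π_1 + π_2 = 1. From πP = π: π_1 · (1 − 5/17) + π_2 · 1/18 = π_1 ⇒ π_2 · 1/18 = π_1 · 5/17 ⇒ π_2/π_1 = (5/17)/(1/18) = 90/17. Together with π_1 + π_2 = 1:
  π_1 = (1/18)/(5/17 + 1/18) = (1/18)/(107/306) = 17/107,
  π_2 = (5/17)/(5/17 + 1/18) = (5/17)/(107/306) = 90/107.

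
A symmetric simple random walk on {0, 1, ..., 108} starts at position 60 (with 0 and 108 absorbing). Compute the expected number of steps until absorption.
E[τ | X_0 = 60] = 2880

Let v_k = E[τ | X_0 = k]. Boundary: v_0 = v_108 = 0. Recurrence: v_k = 1 + (v_{k-1} + v_{k+1})/2 for 1 ≤ k ≤ 107. The particular solution to v_k − (v_{k-1} + v_{k+1})/2 = 1 is v_k = −k^2. Adding homogeneous solution A + B k and matching boundaries gives v_k = k (108 − k). Substituting k = 60: v_60 = 60 · 48 = 2880.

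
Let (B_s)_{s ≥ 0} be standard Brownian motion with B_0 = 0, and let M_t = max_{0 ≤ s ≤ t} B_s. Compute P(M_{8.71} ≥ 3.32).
P(M_{8.71} ≥ 3.32) = 2·P(B_{8.71} ≥ 3.32) = 2(1 − Φ(3.32/√8.71)) ≈ 0.2606

By the reflection principle for Brownian motion, P(M_t ≥ a) = 2 · P(B_t ≥ a) for a ≥ 0. Since B_t ~ N(0, t), P(B_t ≥ 3.32) = 1 − Φ(3.32/√t) = 1 − Φ(3.32/√8.71) = 1 − Φ(1.1249). So
  P(M_{8.71} ≥ 3.32) = 2(1 − Φ(1.1249)) ≈ 0.2606.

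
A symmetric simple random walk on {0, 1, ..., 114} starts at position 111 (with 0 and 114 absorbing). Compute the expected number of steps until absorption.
E[τ | X_0 = 111] = 333

Let v_k = E[τ | X_0 = k]. Boundary: v_0 = v_114 = 0. Recurrence: v_k = 1 + (v_{k-1} + v_{k+1})/2 for 1 ≤ k ≤ 113. The particular solution to v_k − (v_{k-1} + v_{k+1})/2 = 1 is v_k = −k^2. Adding homogeneous solution A + B k and matching boundaries gives v_k = k (114 − k). Substituting k = 111: v_111 = 111 · 3 = 333.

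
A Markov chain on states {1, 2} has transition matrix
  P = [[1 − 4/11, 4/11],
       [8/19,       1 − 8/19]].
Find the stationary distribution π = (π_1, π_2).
π_1 = 22/41, π_2 = 19/41

Solve πP = π with π_1 + π_2 = 1. From πP = π: π_1 · (1 − 4/11) + π_2 · 8/19 = π_1 ⇒ π_2 · 8/19 = π_1 · 4/11 ⇒ π_2/π_1 = (4/11)/(8/19) = 19/22. Together with π_1 + π_2 = 1:
  π_1 = (8/19)/(4/11 + 8/19) = (8/19)/(164/209) = 22/41,
  π_2 = (4/11)/(4/11 + 8/19) = (4/11)/(164/209) = 19/41.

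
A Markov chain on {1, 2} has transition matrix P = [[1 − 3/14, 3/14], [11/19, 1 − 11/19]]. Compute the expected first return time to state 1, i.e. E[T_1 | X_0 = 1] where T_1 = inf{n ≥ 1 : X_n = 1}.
E[T_1 | X_0 = 1] = 1/π_1 = 211/154

For an irreducible recurrent Markov chain with stationary distribution π, E[T_i | X_0 = i] = 1/π_i (Kac's formula). Here π_1 = (11/19)/(3/14 + 11/19) = (11/19)/(211/266) = 154/211, so E[T_1 | X_0 = 1] = 1/π_1 = (3/14 + 11/19)/(11/19) = (211/266)/(11/19) = 211/154.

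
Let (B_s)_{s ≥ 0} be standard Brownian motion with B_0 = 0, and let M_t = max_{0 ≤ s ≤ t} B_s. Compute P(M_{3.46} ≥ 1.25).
P(M_{3.46} ≥ 1.25) = 2·P(B_{3.46} ≥ 1.25) = 2(1 − Φ(1.25/√3.46)) ≈ 0.5016

By the reflection principle for Brownian motion, P(M_t ≥ a) = 2 · P(B_t ≥ a) for a ≥ 0. Since B_t ~ N(0, t), P(B_t ≥ 1.25) = 1 − Φ(1.25/√t) = 1 − Φ(1.25/√3.46) = 1 − Φ(0.6720). So
  P(M_{3.46} ≥ 1.25) = 2(1 − Φ(0.6720)) ≈ 0.5016.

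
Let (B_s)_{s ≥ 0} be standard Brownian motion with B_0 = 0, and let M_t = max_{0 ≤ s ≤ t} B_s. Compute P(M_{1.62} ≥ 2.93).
P(M_{1.62} ≥ 2.93) = 2·P(B_{1.62} ≥ 2.93) = 2(1 − Φ(2.93/√1.62)) ≈ 0.0213

By the reflection principle for Brownian motion, P(M_t ≥ a) = 2 · P(B_t ≥ a) for a ≥ 0. Since B_t ~ N(0, t), P(B_t ≥ 2.93) = 1 − Φ(2.93/√t) = 1 − Φ(2.93/√1.62) = 1 − Φ(2.3020). So
  P(M_{1.62} ≥ 2.93) = 2(1 − Φ(2.3020)) ≈ 0.0213.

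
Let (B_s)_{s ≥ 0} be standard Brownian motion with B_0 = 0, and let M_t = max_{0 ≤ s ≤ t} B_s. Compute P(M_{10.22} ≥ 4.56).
P(M_{10.22} ≥ 4.56) = 2·P(B_{10.22} ≥ 4.56) = 2(1 − Φ(4.56/√10.22)) ≈ 0.1538

By the reflection principle for Brownian motion, P(M_t ≥ a) = 2 · P(B_t ≥ a) for a ≥ 0. Since B_t ~ N(0, t), P(B_t ≥ 4.56) = 1 − Φ(4.56/√t) = 1 − Φ(4.56/√10.22) = 1 − Φ(1.4264). So
  P(M_{10.22} ≥ 4.56) = 2(1 − Φ(1.4264)) ≈ 0.1538.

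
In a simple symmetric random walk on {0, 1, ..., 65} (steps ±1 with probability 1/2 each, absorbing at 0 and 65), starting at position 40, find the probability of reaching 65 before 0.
P(hit 65 before 0) = 40/65 = 8/13

Let u_k = P(hit 65 before 0 | start at k). Then u_0 = 0, u_65 = 1, and u_k = u_{k-1}/2 + u_{k+1}/2 for 1 ≤ k ≤ 64. This harmonic recurrence is solved by u_k = k/65, giving u_40 = 40/65 = 8/13.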